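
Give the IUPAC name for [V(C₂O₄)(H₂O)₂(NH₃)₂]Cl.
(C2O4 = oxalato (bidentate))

The 1 chloride counter-ion carries a total charge of -1, so each complex ion is 1+.
Ligand charges: 1×oxalato (-2 each), 2×aqua (neutral), 2×ammine (neutral); total -2. So V + (-2) = 1+, giving V = +3.
Ligands are named alphabetically: ammine before aqua before oxalato.

diamminediaquaoxalatovanadium(III) chloride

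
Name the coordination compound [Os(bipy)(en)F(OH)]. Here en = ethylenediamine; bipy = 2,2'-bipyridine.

(2,2'-bipyridine)(ethylenediamine)fluorohydroxoosmium(II)

There is no counter-ion, so the complex is neutral overall.
Ligand charges: 1×hydroxo (-1 each), 1×ethylenediamine (neutral), 1×fluoro (-1 each), 1×2,2'-bipyridine (neutral); total -2. So Os + (-2) = 0, giving Os = +2.
Ligands are named alphabetically: bipyridine before ethylenediamine before fluoro before hydroxo.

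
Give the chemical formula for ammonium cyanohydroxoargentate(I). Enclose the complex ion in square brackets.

NH4[Ag(CN)(OH)]

Ligands: 1 hydroxo (OH, -1), 1 cyano (CN, -1). Ligand charge sum = -2.
With Ag in oxidation state +1, the complex ion is [Ag...]^1−.
Charge balance with ammonium (+1) requires 1 complex ion per 1 ammonium.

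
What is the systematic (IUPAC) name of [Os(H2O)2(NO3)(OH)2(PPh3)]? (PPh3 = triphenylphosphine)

There is no counter-ion, so the complex is neutral overall.
Ligand charges: 2×hydroxo (-1 each), 1×nitrato (-1 each), 2×aqua (neutral), 1×triphenylphosphine (neutral); total -3. So Os + (-3) = 0, giving Os = +3.
Ligands are named alphabetically: aqua before hydroxo before nitrato before triphenylphosphine.

diaquadihydroxonitrato(triphenylphosphine)osmium(III)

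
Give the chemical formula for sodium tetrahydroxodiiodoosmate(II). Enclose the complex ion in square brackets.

Ligands: 2 iodo (I, -1), 4 hydroxo (OH, -1). Ligand charge sum = -6.
With Os in oxidation state +2, the complex ion is [Os...]^4−.
Charge balance with sodium (+1) requires 1 complex ion per 4 sodium.

Na4[OsI2(OH)4]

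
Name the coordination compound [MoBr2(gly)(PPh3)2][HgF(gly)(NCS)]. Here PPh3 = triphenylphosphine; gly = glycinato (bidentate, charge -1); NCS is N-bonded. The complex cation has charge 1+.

dibromo(glycinato)bis(triphenylphosphine)molybdenum(IV) fluoro(glycinato)isothiocyanatomercurate(II)

The complex cation is given as 1+; its ligand charges sum to -3, so Mo = +4.
A 1:1 salt means the anion carries the equal and opposite charge, 1−.
Anion: ligand charges sum to -3; for the ion to be 1−, Hg = +2.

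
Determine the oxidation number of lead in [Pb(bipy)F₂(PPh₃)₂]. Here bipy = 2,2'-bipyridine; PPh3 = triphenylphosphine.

+2

No counter-ion: the bracketed complex is neutral.
Ligand charges: 1×bipy neutral; 2×PPh3 neutral; 2×F = -2; sum -2.
Pb + (-2) = 0 ⇒ Pb is +2.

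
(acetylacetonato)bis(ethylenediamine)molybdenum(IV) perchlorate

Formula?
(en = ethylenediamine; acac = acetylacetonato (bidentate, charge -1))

Ligands: 2 ethylenediamine (en, neutral), 1 acetylacetonato (acac, -1). Ligand charge sum = -1.
Charge balance with perchlorate (-1) requires 1 complex ion per 3 perchlorate.

[Mo(acac)(en)2](ClO4)3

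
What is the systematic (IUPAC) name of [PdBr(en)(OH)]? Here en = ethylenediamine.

bromo(ethylenediamine)hydroxopalladium(II)

There is no counter-ion, so the complex is neutral overall.
Ligand charges: 1×ethylenediamine (neutral), 1×hydroxo (-1 each), 1×bromo (-1 each); total -2. So Pd + (-2) = 0, giving Pd = +2.
Ligands are named alphabetically: bromo before ethylenediamine before hydroxo.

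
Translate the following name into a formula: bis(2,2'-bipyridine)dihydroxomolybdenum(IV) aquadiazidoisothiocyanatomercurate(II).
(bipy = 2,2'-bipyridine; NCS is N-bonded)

[Mo(bipy)2(OH)2][Hg(H2O)(N3)2(NCS)]2

Cation [Mo…]: ligand charges -2, Mo(IV) ⇒ ion charge 2+.
Anion [Hg…]: ligand charges -3, Hg(II) ⇒ ion charge 1−.
One 2+ cation requires 2 of the 1− anion.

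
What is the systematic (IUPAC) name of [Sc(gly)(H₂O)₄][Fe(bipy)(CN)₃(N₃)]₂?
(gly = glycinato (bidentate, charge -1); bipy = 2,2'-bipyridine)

tetraaqua(glycinato)scandium(III) azido(2,2'-bipyridine)tricyanoferrate(III)

Both ions are complex: the cation is named first with the plain metal name, the anion second with the -ate form; each ion's ligands are alphabetised independently.
Scandium is always +3 in its complexes; the cation's ligand charges sum to -1, so the complex cation is 2+.
With 2 anions per cation, each anion must be 2/2 = 1−.
Anion: ligand charges sum to -4; for the ion to be 1−, Fe = +3.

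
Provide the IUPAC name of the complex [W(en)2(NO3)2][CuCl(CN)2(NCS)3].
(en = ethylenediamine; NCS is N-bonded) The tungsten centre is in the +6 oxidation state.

Both ions are complex: the cation is named first with the plain metal name, the anion second with the -ate form; each ion's ligands are alphabetised independently.
W is given as +6; the cation's ligand charges sum to -2, so the complex cation is 4+.
A 1:1 salt means the anion carries the equal and opposite charge, 4−.
Anion: ligand charges sum to -6; for the ion to be 4−, Cu = +2.

bis(ethylenediamine)dinitratotungsten(VI) chlorodicyanotriisothiocyanatocuprate(II)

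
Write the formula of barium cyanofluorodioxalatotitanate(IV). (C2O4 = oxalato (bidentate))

Ba[Ti(C2O4)2(CN)F]

Ligands: 1 cyano (CN, -1), 2 oxalato (C2O4, -2), 1 fluoro (F, -1). Ligand charge sum = -6.
With Ti in oxidation state +4, the complex ion is [Ti...]^2−.
Charge balance with barium (+2) requires 1 complex ion per 1 barium.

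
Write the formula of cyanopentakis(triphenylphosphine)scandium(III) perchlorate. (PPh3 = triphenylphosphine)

Ligands: 5 triphenylphosphine (PPh3, neutral), 1 cyano (CN, -1). Ligand charge sum = -1.
With Sc in oxidation state +3, the complex ion is [Sc...]^2+.
Charge balance with perchlorate (-1) requires 1 complex ion per 2 perchlorate.

[Sc(CN)(PPh3)5](ClO4)2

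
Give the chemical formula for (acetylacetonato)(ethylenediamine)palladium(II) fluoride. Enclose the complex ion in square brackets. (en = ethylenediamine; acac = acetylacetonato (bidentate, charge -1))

Ligands: 1 ethylenediamine (en, neutral), 1 acetylacetonato (acac, -1). Ligand charge sum = -1.
Charge balance with fluoride (-1) requires 1 complex ion per 1 fluoride.

[Pd(acac)(en)]F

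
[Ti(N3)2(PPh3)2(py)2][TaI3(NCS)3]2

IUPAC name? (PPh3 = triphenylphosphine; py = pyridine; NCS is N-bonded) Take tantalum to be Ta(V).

diazidobis(pyridine)bis(triphenylphosphine)titanium(IV) triiodotriisothiocyanatotantalate(V)

Both ions are complex: the cation is named first with the plain metal name, the anion second with the -ate form; each ion's ligands are alphabetised independently.
Ta is given as +5; the anion's ligand charges sum to -6, so the complex anion is 1−.
With 2 anions per cation, the cation must be 2×1 = 2+.
Cation: ligand charges sum to -2; for the ion to be 2+, Ti = +4.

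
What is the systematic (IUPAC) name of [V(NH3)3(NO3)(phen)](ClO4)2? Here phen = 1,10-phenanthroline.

triamminenitrato(1,10-phenanthroline)vanadium(III) perchlorate

The 2 perchlorate counter-ions carry a total charge of -2, so each complex ion is 2+.
Ligand charges: 1×1,10-phenanthroline (neutral), 3×ammine (neutral), 1×nitrato (-1 each); total -1. So V + (-1) = 2+, giving V = +3.
Ligands are named alphabetically: ammine before nitrato before phenanthroline.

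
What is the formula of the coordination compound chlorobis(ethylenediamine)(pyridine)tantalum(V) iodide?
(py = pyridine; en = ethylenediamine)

[TaCl(en)2(py)]I4

Ligands: 1 pyridine (py, neutral), 2 ethylenediamine (en, neutral), 1 chloro (Cl, -1). Ligand charge sum = -1.
With Ta in oxidation state +5, the complex ion is [Ta...]^4+.
Charge balance with iodide (-1) requires 1 complex ion per 4 iodide.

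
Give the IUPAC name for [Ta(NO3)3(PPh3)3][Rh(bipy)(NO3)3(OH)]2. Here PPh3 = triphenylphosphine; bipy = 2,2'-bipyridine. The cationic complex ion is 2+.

Both ions are complex: the cation is named first with the plain metal name, the anion second with the -ate form; each ion's ligands are alphabetised independently.
The complex cation is given as 2+; its ligand charges sum to -3, so Ta = +5.
With 2 anions per cation, each anion must be 2/2 = 1−.
Anion: ligand charges sum to -4; for the ion to be 1−, Rh = +3.

trinitratotris(triphenylphosphine)tantalum(V) (2,2'-bipyridine)hydroxotrinitratorhodate(III)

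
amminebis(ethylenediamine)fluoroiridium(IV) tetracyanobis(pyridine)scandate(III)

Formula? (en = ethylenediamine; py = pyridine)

Cation [Ir…]: ligand charges -1, Ir(IV) ⇒ ion charge 3+.
Anion [Sc…]: ligand charges -4, Sc(III) ⇒ ion charge 1−.
One 3+ cation requires 3 of the 1− anion.

[Ir(en)2F(NH3)][Sc(CN)4(py)2]3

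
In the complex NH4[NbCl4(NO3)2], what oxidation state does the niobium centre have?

+5

1 ammonium outside the brackets (+1 each) → the complex ion is 1−.
Ligand charges: 2×NO3 = -2; 4×Cl = -4; sum -6.
Nb + (-6) = 1− ⇒ Nb is +5.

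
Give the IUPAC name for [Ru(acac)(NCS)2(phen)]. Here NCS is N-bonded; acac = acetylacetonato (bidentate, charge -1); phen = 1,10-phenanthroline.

There is no counter-ion, so the complex is neutral overall.
Ligand charges: 2×isothiocyanato (-1 each), 1×acetylacetonato (-1 each), 1×1,10-phenanthroline (neutral); total -3. So Ru + (-3) = 0, giving Ru = +3.
Ligands are named alphabetically: acetylacetonato before isothiocyanato before phenanthroline.

(acetylacetonato)diisothiocyanato(1,10-phenanthroline)ruthenium(III)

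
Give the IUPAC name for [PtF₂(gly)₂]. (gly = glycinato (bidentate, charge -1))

There is no counter-ion, so the complex is neutral overall.
Ligand charges: 2×glycinato (-1 each), 2×fluoro (-1 each); total -4. So Pt + (-4) = 0, giving Pt = +4.
Ligands are named alphabetically: fluoro before glycinato.

difluorobis(glycinato)platinum(IV)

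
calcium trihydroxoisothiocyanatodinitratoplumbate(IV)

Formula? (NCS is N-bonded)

Ligands: 1 isothiocyanato (NCS, -1), 3 hydroxo (OH, -1), 2 nitrato (NO3, -1). Ligand charge sum = -6.
Charge balance with calcium (+2) requires 1 complex ion per 1 calcium.

Ca[Pb(NCS)(NO3)2(OH)3]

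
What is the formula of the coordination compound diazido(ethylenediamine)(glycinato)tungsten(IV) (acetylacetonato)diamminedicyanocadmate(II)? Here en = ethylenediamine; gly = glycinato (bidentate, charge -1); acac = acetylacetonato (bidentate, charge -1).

Cation [W…]: ligand charges -3, W(IV) ⇒ ion charge 1+.
Anion [Cd…]: ligand charges -3, Cd(II) ⇒ ion charge 1−.
One 1+ cation balances one 1− anion.

[W(en)(gly)(N3)2][Cd(acac)(CN)2(NH3)2]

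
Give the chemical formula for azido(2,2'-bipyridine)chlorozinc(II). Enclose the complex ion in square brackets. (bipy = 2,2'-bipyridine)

Ligands: 1 2,2'-bipyridine (bipy, neutral), 1 azido (N3, -1), 1 chloro (Cl, -1). Ligand charge sum = -2.
With Zn in oxidation state +2, the complex ion is [Zn...].

[Zn(bipy)Cl(N3)]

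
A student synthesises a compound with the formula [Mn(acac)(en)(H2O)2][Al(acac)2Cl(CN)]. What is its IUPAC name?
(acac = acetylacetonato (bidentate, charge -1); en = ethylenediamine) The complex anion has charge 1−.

The complex anion is given as 1−; its ligand charges sum to -4, so Al = +3.
A 1:1 salt means the cation carries the equal and opposite charge, 1+.
Cation: ligand charges sum to -1; for the ion to be 1+, Mn = +2.

(acetylacetonato)diaqua(ethylenediamine)manganese(II) bis(acetylacetonato)chlorocyanoaluminate(III)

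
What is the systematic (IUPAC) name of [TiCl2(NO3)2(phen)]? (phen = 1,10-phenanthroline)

There is no counter-ion, so the complex is neutral overall.
Ligand charges: 2×nitrato (-1 each), 1×1,10-phenanthroline (neutral), 2×chloro (-1 each); total -4. So Ti + (-4) = 0, giving Ti = +4.
Ligands are named alphabetically: chloro before nitrato before phenanthroline.

dichlorodinitrato(1,10-phenanthroline)titanium(IV)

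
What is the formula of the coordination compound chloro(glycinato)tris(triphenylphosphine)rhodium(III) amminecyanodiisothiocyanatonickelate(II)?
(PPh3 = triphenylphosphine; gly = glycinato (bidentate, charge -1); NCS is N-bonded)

[RhCl(gly)(PPh3)3][Ni(CN)(NCS)2(NH3)]

Cation [Rh…]: ligand charges -2, Rh(III) ⇒ ion charge 1+.
Anion [Ni…]: ligand charges -3, Ni(II) ⇒ ion charge 1−.
One 1+ cation balances one 1− anion.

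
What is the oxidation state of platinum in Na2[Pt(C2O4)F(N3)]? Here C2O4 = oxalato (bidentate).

+2

2 sodium outside the brackets (+1 each) → the complex ion is 2−.
Ligand charges: 1×N3 = -1; 1×F = -1; 1×C2O4 = -2; sum -4.
Pt + (-4) = 2− ⇒ Pt is +2.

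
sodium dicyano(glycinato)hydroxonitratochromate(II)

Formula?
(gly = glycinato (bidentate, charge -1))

Na3[Cr(CN)2(gly)(NO3)(OH)]

Ligands: 1 nitrato (NO3, -1), 1 glycinato (gly, -1), 1 hydroxo (OH, -1), 2 cyano (CN, -1). Ligand charge sum = -5.
Charge balance with sodium (+1) requires 1 complex ion per 3 sodium.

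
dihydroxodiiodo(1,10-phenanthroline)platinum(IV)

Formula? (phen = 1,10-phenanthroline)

Ligands: 2 iodo (I, -1), 2 hydroxo (OH, -1), 1 1,10-phenanthroline (phen, neutral). Ligand charge sum = -4.
With Pt in oxidation state +4, the complex ion is [Pt...].

[PtI2(OH)2(phen)]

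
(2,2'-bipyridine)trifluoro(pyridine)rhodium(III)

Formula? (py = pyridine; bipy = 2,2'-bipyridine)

[Rh(bipy)F3(py)]

Ligands: 3 fluoro (F, -1), 1 pyridine (py, neutral), 1 2,2'-bipyridine (bipy, neutral). Ligand charge sum = -3.
With Rh in oxidation state +3, the complex ion is [Rh...].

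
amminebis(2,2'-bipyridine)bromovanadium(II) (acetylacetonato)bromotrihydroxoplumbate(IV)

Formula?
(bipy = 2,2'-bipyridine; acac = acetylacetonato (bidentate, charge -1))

Cation [V…]: ligand charges -1, V(II) ⇒ ion charge 1+.
Anion [Pb…]: ligand charges -5, Pb(IV) ⇒ ion charge 1−.
One 1+ cation balances one 1− anion.

[V(bipy)2Br(NH3)][Pb(acac)Br(OH)3]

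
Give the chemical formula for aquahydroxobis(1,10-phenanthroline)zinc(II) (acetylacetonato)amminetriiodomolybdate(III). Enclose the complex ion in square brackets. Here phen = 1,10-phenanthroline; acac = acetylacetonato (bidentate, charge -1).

[Zn(H2O)(OH)(phen)2][Mo(acac)I3(NH3)]

Cation [Zn…]: ligand charges -1, Zn(II) ⇒ ion charge 1+.
Anion [Mo…]: ligand charges -4, Mo(III) ⇒ ion charge 1−.
One 1+ cation balances one 1− anion.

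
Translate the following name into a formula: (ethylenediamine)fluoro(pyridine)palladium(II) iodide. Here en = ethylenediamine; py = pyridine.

[Pd(en)F(py)]I

Ligands: 1 fluoro (F, -1), 1 ethylenediamine (en, neutral), 1 pyridine (py, neutral). Ligand charge sum = -1.
Charge balance with iodide (-1) requires 1 complex ion per 1 iodide.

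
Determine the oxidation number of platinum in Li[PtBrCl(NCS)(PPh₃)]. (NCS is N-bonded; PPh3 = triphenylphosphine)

+2

1 lithium outside the brackets (+1 each) → the complex ion is 1−.
Ligand charges: 1×Cl = -1; 1×NCS = -1; 1×PPh3 neutral; 1×Br = -1; sum -3.
Pt + (-3) = 1− ⇒ Pt is +2.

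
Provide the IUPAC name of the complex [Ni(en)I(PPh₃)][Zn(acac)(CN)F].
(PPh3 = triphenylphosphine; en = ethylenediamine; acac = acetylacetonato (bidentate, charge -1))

Zinc is always +2 in its complexes; the anion's ligand charges sum to -3, so the complex anion is 1−.
A 1:1 salt means the cation carries the equal and opposite charge, 1+.
Cation: ligand charges sum to -1; for the ion to be 1+, Ni = +2.

(ethylenediamine)iodo(triphenylphosphine)nickel(II) (acetylacetonato)cyanofluorozincate(II)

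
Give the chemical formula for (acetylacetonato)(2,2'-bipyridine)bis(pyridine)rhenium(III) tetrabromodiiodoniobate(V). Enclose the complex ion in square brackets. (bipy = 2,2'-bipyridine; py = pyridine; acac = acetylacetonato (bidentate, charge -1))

Cation [Re…]: ligand charges -1, Re(III) ⇒ ion charge 2+.
Anion [Nb…]: ligand charges -6, Nb(V) ⇒ ion charge 1−.

[Re(acac)(bipy)(py)2][NbBr4I2]2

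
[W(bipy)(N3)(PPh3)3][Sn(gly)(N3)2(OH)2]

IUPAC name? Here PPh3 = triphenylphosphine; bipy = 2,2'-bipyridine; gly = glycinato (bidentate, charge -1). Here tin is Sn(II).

Sn is given as +2; the anion's ligand charges sum to -5, so the complex anion is 3−.
A 1:1 salt means the cation carries the equal and opposite charge, 3+.
Cation: ligand charges sum to -1; for the ion to be 3+, W = +4.

azido(2,2'-bipyridine)tris(triphenylphosphine)tungsten(IV) diazido(glycinato)dihydroxostannate(II)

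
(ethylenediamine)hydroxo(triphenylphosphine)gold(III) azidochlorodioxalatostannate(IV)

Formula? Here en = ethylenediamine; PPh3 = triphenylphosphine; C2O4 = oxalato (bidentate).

Cation [Au…]: ligand charges -1, Au(III) ⇒ ion charge 2+.
Anion [Sn…]: ligand charges -6, Sn(IV) ⇒ ion charge 2−.

[Au(en)(OH)(PPh3)][Sn(C2O4)2Cl(N3)]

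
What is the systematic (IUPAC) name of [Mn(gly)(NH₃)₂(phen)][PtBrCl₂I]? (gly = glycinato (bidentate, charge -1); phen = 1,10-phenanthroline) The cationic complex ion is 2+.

The complex cation is given as 2+; its ligand charges sum to -1, so Mn = +3.
A 1:1 salt means the anion carries the equal and opposite charge, 2−.
Anion: ligand charges sum to -4; for the ion to be 2−, Pt = +2.

diammine(glycinato)(1,10-phenanthroline)manganese(III) bromodichloroiodoplatinate(II)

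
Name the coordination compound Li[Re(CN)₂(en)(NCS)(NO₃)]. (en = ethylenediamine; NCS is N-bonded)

The 1 lithium counter-ion carries a total charge of +1, so each complex ion is 1−.
Ligand charges: 1×ethylenediamine (neutral), 2×cyano (-1 each), 1×nitrato (-1 each), 1×isothiocyanato (-1 each); total -4. So Re + (-4) = 1−, giving Re = +3.
Ligands are named alphabetically: cyano before ethylenediamine before isothiocyanato before nitrato.
The complex ion is anionic, so rhenium takes the -ate form rhenate(III).

lithium dicyano(ethylenediamine)isothiocyanatonitratorhenate(III)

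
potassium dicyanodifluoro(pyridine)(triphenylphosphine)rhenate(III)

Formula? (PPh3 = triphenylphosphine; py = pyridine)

K[Re(CN)2F2(PPh3)(py)]

Ligands: 2 fluoro (F, -1), 1 triphenylphosphine (PPh3, neutral), 2 cyano (CN, -1), 1 pyridine (py, neutral). Ligand charge sum = -4.
With Re in oxidation state +3, the complex ion is [Re...]^1−.
Charge balance with potassium (+1) requires 1 complex ion per 1 potassium.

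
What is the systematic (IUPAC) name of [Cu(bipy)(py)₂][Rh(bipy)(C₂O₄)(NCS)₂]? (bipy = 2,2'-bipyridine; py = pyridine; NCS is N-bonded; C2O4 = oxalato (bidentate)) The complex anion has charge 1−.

Both ions are complex: the cation is named first with the plain metal name, the anion second with the -ate form; each ion's ligands are alphabetised independently.
The complex anion is given as 1−; its ligand charges sum to -4, so Rh = +3.
A 1:1 salt means the cation carries the equal and opposite charge, 1+.
Cation: ligand charges sum to 0; for the ion to be 1+, Cu = +1.

(2,2'-bipyridine)bis(pyridine)copper(I) (2,2'-bipyridine)diisothiocyanatooxalatorhodate(III)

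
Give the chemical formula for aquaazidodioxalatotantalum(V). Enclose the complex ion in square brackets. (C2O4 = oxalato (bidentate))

Ligands: 1 aqua (H2O, neutral), 2 oxalato (C2O4, -2), 1 azido (N3, -1). Ligand charge sum = -5.
With Ta in oxidation state +5, the complex ion is [Ta...].

[Ta(C2O4)2(H2O)(N3)]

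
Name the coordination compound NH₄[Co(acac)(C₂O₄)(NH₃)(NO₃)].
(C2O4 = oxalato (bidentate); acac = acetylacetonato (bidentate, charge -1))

The 1 ammonium counter-ion carries a total charge of +1, so each complex ion is 1−.
Ligand charges: 1×oxalato (-2 each), 1×nitrato (-1 each), 1×acetylacetonato (-1 each), 1×ammine (neutral); total -4. So Co + (-4) = 1−, giving Co = +3.
Ligands are named alphabetically: acetylacetonato before ammine before nitrato before oxalato.
The complex ion is anionic, so cobalt takes the -ate form cobaltate(III).

ammonium (acetylacetonato)amminenitratooxalatocobaltate(III)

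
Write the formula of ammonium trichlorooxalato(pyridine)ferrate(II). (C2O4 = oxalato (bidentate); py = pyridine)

(NH4)3[Fe(C2O4)Cl3(py)]

Ligands: 1 oxalato (C2O4, -2), 3 chloro (Cl, -1), 1 pyridine (py, neutral). Ligand charge sum = -5.
Charge balance with ammonium (+1) requires 1 complex ion per 3 ammonium.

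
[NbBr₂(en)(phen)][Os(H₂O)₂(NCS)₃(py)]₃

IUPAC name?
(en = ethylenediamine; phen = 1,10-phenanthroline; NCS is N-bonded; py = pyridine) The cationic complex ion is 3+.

Both ions are complex: the cation is named first with the plain metal name, the anion second with the -ate form; each ion's ligands are alphabetised independently.
The complex cation is given as 3+; its ligand charges sum to -2, so Nb = +5.
With 3 anions per cation, each anion must be 3/3 = 1−.
Anion: ligand charges sum to -3; for the ion to be 1−, Os = +2.

dibromo(ethylenediamine)(1,10-phenanthroline)niobium(V) diaquatriisothiocyanato(pyridine)osmate(II)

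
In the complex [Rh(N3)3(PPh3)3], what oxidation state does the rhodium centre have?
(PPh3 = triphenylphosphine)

No counter-ion: the bracketed complex is neutral.
Ligand charges: 3×PPh3 neutral; 3×N3 = -3; sum -3.
Rh + (-3) = 0 ⇒ Rh is +3.

+3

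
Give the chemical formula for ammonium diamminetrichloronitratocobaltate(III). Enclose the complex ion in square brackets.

NH4[CoCl3(NH3)2(NO3)]

Ligands: 3 chloro (Cl, -1), 1 nitrato (NO3, -1), 2 ammine (NH3, neutral). Ligand charge sum = -4.
With Co in oxidation state +3, the complex ion is [Co...]^1−.
Charge balance with ammonium (+1) requires 1 complex ion per 1 ammonium.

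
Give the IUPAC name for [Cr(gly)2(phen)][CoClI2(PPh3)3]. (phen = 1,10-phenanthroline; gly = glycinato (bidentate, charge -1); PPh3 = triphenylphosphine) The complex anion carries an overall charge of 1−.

bis(glycinato)(1,10-phenanthroline)chromium(III) chlorodiiodotris(triphenylphosphine)cobaltate(II)

The complex anion is given as 1−; its ligand charges sum to -3, so Co = +2.
A 1:1 salt means the cation carries the equal and opposite charge, 1+.
Cation: ligand charges sum to -2; for the ion to be 1+, Cr = +3.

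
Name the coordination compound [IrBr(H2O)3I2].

There is no counter-ion, so the complex is neutral overall.
Ligand charges: 1×bromo (-1 each), 2×iodo (-1 each), 3×aqua (neutral); total -3. So Ir + (-3) = 0, giving Ir = +3.
Ligands are named alphabetically: aqua before bromo before iodo.

triaquabromodiiodoiridium(III)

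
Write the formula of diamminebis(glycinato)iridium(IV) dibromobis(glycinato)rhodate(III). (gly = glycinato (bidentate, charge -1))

Cation [Ir…]: ligand charges -2, Ir(IV) ⇒ ion charge 2+.
Anion [Rh…]: ligand charges -4, Rh(III) ⇒ ion charge 1−.
One 2+ cation requires 2 of the 1− anion.

[Ir(gly)2(NH3)2][RhBr2(gly)2]2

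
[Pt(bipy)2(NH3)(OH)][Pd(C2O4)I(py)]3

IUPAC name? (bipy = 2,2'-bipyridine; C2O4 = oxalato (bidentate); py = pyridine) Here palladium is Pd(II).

Both ions are complex: the cation is named first with the plain metal name, the anion second with the -ate form; each ion's ligands are alphabetised independently.
Pd is given as +2; the anion's ligand charges sum to -3, so the complex anion is 1−.
With 3 anions per cation, the cation must be 3×1 = 3+.
Cation: ligand charges sum to -1; for the ion to be 3+, Pt = +4.

amminebis(2,2'-bipyridine)hydroxoplatinum(IV) iodooxalato(pyridine)palladate(II)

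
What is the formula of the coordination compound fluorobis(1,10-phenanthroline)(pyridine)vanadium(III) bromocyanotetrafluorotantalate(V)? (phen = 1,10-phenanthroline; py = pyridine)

[VF(phen)2(py)][TaBr(CN)F4]2

Cation [V…]: ligand charges -1, V(III) ⇒ ion charge 2+.
Anion [Ta…]: ligand charges -6, Ta(V) ⇒ ion charge 1−.
One 2+ cation requires 2 of the 1− anion.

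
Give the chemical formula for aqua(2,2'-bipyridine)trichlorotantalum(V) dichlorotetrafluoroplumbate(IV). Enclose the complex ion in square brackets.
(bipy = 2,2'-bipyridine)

Cation [Ta…]: ligand charges -3, Ta(V) ⇒ ion charge 2+.
Anion [Pb…]: ligand charges -6, Pb(IV) ⇒ ion charge 2−.
One 2+ cation balances one 2− anion.

[Ta(bipy)Cl3(H2O)][PbCl2F4]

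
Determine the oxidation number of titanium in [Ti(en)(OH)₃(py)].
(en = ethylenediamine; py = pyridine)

+3

No counter-ion: the bracketed complex is neutral.
Ligand charges: 1×en neutral; 3×OH = -3; 1×py neutral; sum -3.
Ti + (-3) = 0 ⇒ Ti is +3.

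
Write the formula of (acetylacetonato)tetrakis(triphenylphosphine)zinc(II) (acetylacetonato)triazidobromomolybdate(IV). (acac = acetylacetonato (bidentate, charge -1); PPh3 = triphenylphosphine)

[Zn(acac)(PPh3)4][Mo(acac)Br(N3)3]

Cation [Zn…]: ligand charges -1, Zn(II) ⇒ ion charge 1+.
Anion [Mo…]: ligand charges -5, Mo(IV) ⇒ ion charge 1−.
One 1+ cation balances one 1− anion.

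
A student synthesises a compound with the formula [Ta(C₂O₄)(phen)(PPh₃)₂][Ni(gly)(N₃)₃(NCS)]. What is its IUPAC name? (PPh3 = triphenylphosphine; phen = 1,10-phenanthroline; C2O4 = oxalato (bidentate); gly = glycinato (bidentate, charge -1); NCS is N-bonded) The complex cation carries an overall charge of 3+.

The complex cation is given as 3+; its ligand charges sum to -2, so Ta = +5.
A 1:1 salt means the anion carries the equal and opposite charge, 3−.
Anion: ligand charges sum to -5; for the ion to be 3−, Ni = +2.

oxalato(1,10-phenanthroline)bis(triphenylphosphine)tantalum(V) triazido(glycinato)isothiocyanatonickelate(II)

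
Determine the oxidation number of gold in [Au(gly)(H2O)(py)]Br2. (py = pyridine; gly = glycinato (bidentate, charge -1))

2 bromide outside the brackets (-1 each) → the complex ion is 2+.
Ligand charges: 1×py neutral; 1×gly = -1; 1×H2O neutral; sum -1.
Au + (-1) = 2+ ⇒ Au is +3.

+3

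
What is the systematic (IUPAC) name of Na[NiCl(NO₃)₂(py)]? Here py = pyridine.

The 1 sodium counter-ion carries a total charge of +1, so each complex ion is 1−.
Ligand charges: 1×chloro (-1 each), 2×nitrato (-1 each), 1×pyridine (neutral); total -3. So Ni + (-3) = 1−, giving Ni = +2.
The complex ion is anionic, so nickel takes the -ate form nickelate(II).

sodium chlorodinitrato(pyridine)nickelate(II)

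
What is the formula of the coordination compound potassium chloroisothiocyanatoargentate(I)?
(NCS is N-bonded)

Ligands: 1 chloro (Cl, -1), 1 isothiocyanato (NCS, -1). Ligand charge sum = -2.
Charge balance with potassium (+1) requires 1 complex ion per 1 potassium.

K[AgCl(NCS)]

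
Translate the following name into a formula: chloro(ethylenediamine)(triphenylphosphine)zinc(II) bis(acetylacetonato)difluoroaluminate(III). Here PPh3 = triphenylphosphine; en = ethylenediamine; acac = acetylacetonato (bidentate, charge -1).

Cation [Zn…]: ligand charges -1, Zn(II) ⇒ ion charge 1+.
Anion [Al…]: ligand charges -4, Al(III) ⇒ ion charge 1−.
One 1+ cation balances one 1− anion.

[ZnCl(en)(PPh3)][Al(acac)2F2]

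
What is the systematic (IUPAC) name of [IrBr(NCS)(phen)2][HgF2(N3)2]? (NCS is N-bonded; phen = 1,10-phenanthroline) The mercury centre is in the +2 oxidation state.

Both ions are complex: the cation is named first with the plain metal name, the anion second with the -ate form; each ion's ligands are alphabetised independently.
Hg is given as +2; the anion's ligand charges sum to -4, so the complex anion is 2−.
A 1:1 salt means the cation carries the equal and opposite charge, 2+.
Cation: ligand charges sum to -2; for the ion to be 2+, Ir = +4.

bromoisothiocyanatobis(1,10-phenanthroline)iridium(IV) diazidodifluoromercurate(II)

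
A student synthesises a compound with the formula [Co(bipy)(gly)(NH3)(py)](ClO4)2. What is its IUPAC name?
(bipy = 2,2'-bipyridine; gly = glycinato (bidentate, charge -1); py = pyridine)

The 2 perchlorate counter-ions carry a total charge of -2, so each complex ion is 2+.
Ligand charges: 1×2,2'-bipyridine (neutral), 1×glycinato (-1 each), 1×pyridine (neutral), 1×ammine (neutral); total -1. So Co + (-1) = 2+, giving Co = +3.
Ligands are named alphabetically: ammine before bipyridine before glycinato before pyridine.

ammine(2,2'-bipyridine)(glycinato)(pyridine)cobalt(III) perchlorate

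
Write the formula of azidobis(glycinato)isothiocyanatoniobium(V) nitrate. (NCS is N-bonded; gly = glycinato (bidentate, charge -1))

[Nb(gly)2(N3)(NCS)]NO3

Ligands: 1 isothiocyanato (NCS, -1), 2 glycinato (gly, -1), 1 azido (N3, -1). Ligand charge sum = -4.
Charge balance with nitrate (-1) requires 1 complex ion per 1 nitrate.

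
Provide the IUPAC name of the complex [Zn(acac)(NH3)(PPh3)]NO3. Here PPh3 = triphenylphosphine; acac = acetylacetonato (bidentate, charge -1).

(acetylacetonato)ammine(triphenylphosphine)zinc(II) nitrate

The 1 nitrate counter-ion carries a total charge of -1, so each complex ion is 1+.
Ligand charges: 1×triphenylphosphine (neutral), 1×acetylacetonato (-1 each), 1×ammine (neutral); total -1. So Zn + (-1) = 1+, giving Zn = +2.
Ligands are named alphabetically: acetylacetonato before ammine before triphenylphosphine.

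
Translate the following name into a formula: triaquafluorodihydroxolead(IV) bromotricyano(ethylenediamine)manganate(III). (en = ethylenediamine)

Cation [Pb…]: ligand charges -3, Pb(IV) ⇒ ion charge 1+.
Anion [Mn…]: ligand charges -4, Mn(III) ⇒ ion charge 1−.

[PbF(H2O)3(OH)2][MnBr(CN)3(en)]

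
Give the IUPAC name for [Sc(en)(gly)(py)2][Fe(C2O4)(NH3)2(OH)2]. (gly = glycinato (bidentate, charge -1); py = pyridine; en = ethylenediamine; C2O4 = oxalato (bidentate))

Scandium is always +3 in its complexes; the cation's ligand charges sum to -1, so the complex cation is 2+.
A 1:1 salt means the anion carries the equal and opposite charge, 2−.
Anion: ligand charges sum to -4; for the ion to be 2−, Fe = +2.

(ethylenediamine)(glycinato)bis(pyridine)scandium(III) diamminedihydroxooxalatoferrate(II)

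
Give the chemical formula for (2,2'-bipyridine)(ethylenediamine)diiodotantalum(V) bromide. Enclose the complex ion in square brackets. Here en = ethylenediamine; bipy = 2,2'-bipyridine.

Ligands: 2 iodo (I, -1), 1 ethylenediamine (en, neutral), 1 2,2'-bipyridine (bipy, neutral). Ligand charge sum = -2.
With Ta in oxidation state +5, the complex ion is [Ta...]^3+.
Charge balance with bromide (-1) requires 1 complex ion per 3 bromide.

[Ta(bipy)(en)I2]Br3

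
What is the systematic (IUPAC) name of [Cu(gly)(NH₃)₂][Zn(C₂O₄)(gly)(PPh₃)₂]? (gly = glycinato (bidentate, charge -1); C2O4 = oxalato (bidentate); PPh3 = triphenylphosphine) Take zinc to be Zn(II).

Zn is given as +2; the anion's ligand charges sum to -3, so the complex anion is 1−.
A 1:1 salt means the cation carries the equal and opposite charge, 1+.
Cation: ligand charges sum to -1; for the ion to be 1+, Cu = +2.

diammine(glycinato)copper(II) (glycinato)oxalatobis(triphenylphosphine)zincate(II)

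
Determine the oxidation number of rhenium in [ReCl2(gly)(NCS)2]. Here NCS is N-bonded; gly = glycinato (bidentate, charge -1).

+5

No counter-ion: the bracketed complex is neutral.
Ligand charges: 2×NCS = -2; 2×Cl = -2; 1×gly = -1; sum -5.
Re + (-5) = 0 ⇒ Re is +5.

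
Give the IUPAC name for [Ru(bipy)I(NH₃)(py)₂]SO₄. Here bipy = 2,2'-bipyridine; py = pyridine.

The 1 sulfate counter-ion carries a total charge of -2, so each complex ion is 2+.
Ligand charges: 1×ammine (neutral), 1×2,2'-bipyridine (neutral), 1×iodo (-1 each), 2×pyridine (neutral); total -1. So Ru + (-1) = 2+, giving Ru = +3.
Ligands are named alphabetically: ammine before bipyridine before iodo before pyridine.

ammine(2,2'-bipyridine)iodobis(pyridine)ruthenium(III) sulfate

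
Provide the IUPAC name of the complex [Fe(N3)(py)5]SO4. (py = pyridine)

azidopentakis(pyridine)iron(III) sulfate

The 1 sulfate counter-ion carries a total charge of -2, so each complex ion is 2+.
Ligand charges: 5×pyridine (neutral), 1×azido (-1 each); total -1. So Fe + (-1) = 2+, giving Fe = +3.
Ligands are named alphabetically: azido before pyridine.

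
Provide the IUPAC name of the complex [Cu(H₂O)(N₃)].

There is no counter-ion, so the complex is neutral overall.
Ligand charges: 1×aqua (neutral), 1×azido (-1 each); total -1. So Cu + (-1) = 0, giving Cu = +1.
Ligands are named alphabetically: aqua before azido.

aquaazidocopper(I)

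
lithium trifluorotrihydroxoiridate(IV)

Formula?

Ligands: 3 hydroxo (OH, -1), 3 fluoro (F, -1). Ligand charge sum = -6.
Charge balance with lithium (+1) requires 1 complex ion per 2 lithium.

Li2[IrF3(OH)3]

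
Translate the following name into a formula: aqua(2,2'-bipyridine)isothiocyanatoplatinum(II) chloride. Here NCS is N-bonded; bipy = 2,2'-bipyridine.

Ligands: 1 isothiocyanato (NCS, -1), 1 2,2'-bipyridine (bipy, neutral), 1 aqua (H2O, neutral). Ligand charge sum = -1.
With Pt in oxidation state +2, the complex ion is [Pt...]^1+.
Charge balance with chloride (-1) requires 1 complex ion per 1 chloride.

[Pt(bipy)(H2O)(NCS)]Cl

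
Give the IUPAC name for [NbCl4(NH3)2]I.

The 1 iodide counter-ion carries a total charge of -1, so each complex ion is 1+.
Ligand charges: 2×ammine (neutral), 4×chloro (-1 each); total -4. So Nb + (-4) = 1+, giving Nb = +5.
Ligands are named alphabetically: ammine before chloro.

diamminetetrachloroniobium(V) iodide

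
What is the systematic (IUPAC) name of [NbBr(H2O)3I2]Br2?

The 2 bromide counter-ions carry a total charge of -2, so each complex ion is 2+.
Ligand charges: 3×aqua (neutral), 1×bromo (-1 each), 2×iodo (-1 each); total -3. So Nb + (-3) = 2+, giving Nb = +5.
Ligands are named alphabetically: aqua before bromo before iodo.

triaquabromodiiodoniobium(V) bromide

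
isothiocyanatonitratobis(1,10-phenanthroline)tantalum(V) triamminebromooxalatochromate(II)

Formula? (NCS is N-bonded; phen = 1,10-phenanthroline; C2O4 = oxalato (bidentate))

[Ta(NCS)(NO3)(phen)2][CrBr(C2O4)(NH3)3]3

Cation [Ta…]: ligand charges -2, Ta(V) ⇒ ion charge 3+.
Anion [Cr…]: ligand charges -3, Cr(II) ⇒ ion charge 1−.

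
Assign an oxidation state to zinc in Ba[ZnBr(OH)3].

1 barium outside the brackets (+2 each) → the complex ion is 2−.
Ligand charges: 1×Br = -1; 3×OH = -3; sum -4.
Zn + (-4) = 2− ⇒ Zn is +2.

+2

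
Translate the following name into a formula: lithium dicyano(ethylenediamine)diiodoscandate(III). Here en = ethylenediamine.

Ligands: 2 iodo (I, -1), 2 cyano (CN, -1), 1 ethylenediamine (en, neutral). Ligand charge sum = -4.
With Sc in oxidation state +3, the complex ion is [Sc...]^1−.
Charge balance with lithium (+1) requires 1 complex ion per 1 lithium.

Li[Sc(CN)2(en)I2]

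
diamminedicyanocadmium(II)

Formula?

[Cd(CN)2(NH3)2]

Ligands: 2 cyano (CN, -1), 2 ammine (NH3, neutral). Ligand charge sum = -2.
With Cd in oxidation state +2, the complex ion is [Cd...].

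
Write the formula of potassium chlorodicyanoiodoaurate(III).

K[AuCl(CN)2I]

Ligands: 1 chloro (Cl, -1), 2 cyano (CN, -1), 1 iodo (I, -1). Ligand charge sum = -4.
With Au in oxidation state +3, the complex ion is [Au...]^1−.
Charge balance with potassium (+1) requires 1 complex ion per 1 potassium.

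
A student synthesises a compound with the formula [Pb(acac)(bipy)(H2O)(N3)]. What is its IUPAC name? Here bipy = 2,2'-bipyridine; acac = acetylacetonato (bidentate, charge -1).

(acetylacetonato)aquaazido(2,2'-bipyridine)lead(II)

There is no counter-ion, so the complex is neutral overall.
Ligand charges: 1×2,2'-bipyridine (neutral), 1×acetylacetonato (-1 each), 1×azido (-1 each), 1×aqua (neutral); total -2. So Pb + (-2) = 0, giving Pb = +2.
Ligands are named alphabetically: acetylacetonato before aqua before azido before bipyridine.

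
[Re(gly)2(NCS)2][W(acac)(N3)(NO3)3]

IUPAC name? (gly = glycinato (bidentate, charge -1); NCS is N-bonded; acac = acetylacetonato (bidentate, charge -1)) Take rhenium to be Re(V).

bis(glycinato)diisothiocyanatorhenium(V) (acetylacetonato)azidotrinitratotungstate(IV)

Re is given as +5; the cation's ligand charges sum to -4, so the complex cation is 1+.
A 1:1 salt means the anion carries the equal and opposite charge, 1−.
Anion: ligand charges sum to -5; for the ion to be 1−, W = +4.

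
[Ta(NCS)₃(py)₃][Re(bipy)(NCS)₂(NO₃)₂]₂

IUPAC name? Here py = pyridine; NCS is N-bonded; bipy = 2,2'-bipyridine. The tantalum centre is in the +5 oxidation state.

triisothiocyanatotris(pyridine)tantalum(V) (2,2'-bipyridine)diisothiocyanatodinitratorhenate(III)

Ta is given as +5; the cation's ligand charges sum to -3, so the complex cation is 2+.
With 2 anions per cation, each anion must be 2/2 = 1−.
Anion: ligand charges sum to -4; for the ion to be 1−, Re = +3.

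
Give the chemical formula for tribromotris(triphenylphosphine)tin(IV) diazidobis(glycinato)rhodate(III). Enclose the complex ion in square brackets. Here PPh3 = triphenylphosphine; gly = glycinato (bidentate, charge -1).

[SnBr3(PPh3)3][Rh(gly)2(N3)2]

Cation [Sn…]: ligand charges -3, Sn(IV) ⇒ ion charge 1+.
Anion [Rh…]: ligand charges -4, Rh(III) ⇒ ion charge 1−.
One 1+ cation balances one 1− anion.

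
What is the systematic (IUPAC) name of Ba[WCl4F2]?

barium tetrachlorodifluorotungstate(IV)

The 1 barium counter-ion carries a total charge of +2, so each complex ion is 2−.
Ligand charges: 2×fluoro (-1 each), 4×chloro (-1 each); total -6. So W + (-6) = 2−, giving W = +4.
Ligands are named alphabetically: chloro before fluoro.
The complex ion is anionic, so tungsten takes the -ate form tungstate(IV).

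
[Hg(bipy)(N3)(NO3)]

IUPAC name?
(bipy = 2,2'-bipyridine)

azido(2,2'-bipyridine)nitratomercury(II)

There is no counter-ion, so the complex is neutral overall.
Ligand charges: 1×2,2'-bipyridine (neutral), 1×nitrato (-1 each), 1×azido (-1 each); total -2. So Hg + (-2) = 0, giving Hg = +2.
Ligands are named alphabetically: azido before bipyridine before nitrato.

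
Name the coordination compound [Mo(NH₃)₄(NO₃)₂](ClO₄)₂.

The 2 perchlorate counter-ions carry a total charge of -2, so each complex ion is 2+.
Ligand charges: 2×nitrato (-1 each), 4×ammine (neutral); total -2. So Mo + (-2) = 2+, giving Mo = +4.
Ligands are named alphabetically: ammine before nitrato.

tetraamminedinitratomolybdenum(IV) perchlorate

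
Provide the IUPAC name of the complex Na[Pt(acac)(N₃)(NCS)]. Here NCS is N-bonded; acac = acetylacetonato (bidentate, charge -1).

The 1 sodium counter-ion carries a total charge of +1, so each complex ion is 1−.
Ligand charges: 1×azido (-1 each), 1×isothiocyanato (-1 each), 1×acetylacetonato (-1 each); total -3. So Pt + (-3) = 1−, giving Pt = +2.
The complex ion is anionic, so platinum takes the -ate form platinate(II).

sodium (acetylacetonato)azidoisothiocyanatoplatinate(II)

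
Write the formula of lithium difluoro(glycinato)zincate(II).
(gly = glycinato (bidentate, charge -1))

Li[ZnF2(gly)]

Ligands: 2 fluoro (F, -1), 1 glycinato (gly, -1). Ligand charge sum = -3.
With Zn in oxidation state +2, the complex ion is [Zn...]^1−.
Charge balance with lithium (+1) requires 1 complex ion per 1 lithium.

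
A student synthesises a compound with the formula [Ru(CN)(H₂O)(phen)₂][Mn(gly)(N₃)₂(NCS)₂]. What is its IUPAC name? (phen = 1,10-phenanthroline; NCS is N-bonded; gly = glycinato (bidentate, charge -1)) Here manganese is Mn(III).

Both ions are complex: the cation is named first with the plain metal name, the anion second with the -ate form; each ion's ligands are alphabetised independently.
Mn is given as +3; the anion's ligand charges sum to -5, so the complex anion is 2−.
A 1:1 salt means the cation carries the equal and opposite charge, 2+.
Cation: ligand charges sum to -1; for the ion to be 2+, Ru = +3.

aquacyanobis(1,10-phenanthroline)ruthenium(III) diazido(glycinato)diisothiocyanatomanganate(III)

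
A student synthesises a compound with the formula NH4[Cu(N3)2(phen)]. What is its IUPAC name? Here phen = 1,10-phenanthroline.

The 1 ammonium counter-ion carries a total charge of +1, so each complex ion is 1−.
Ligand charges: 2×azido (-1 each), 1×1,10-phenanthroline (neutral); total -2. So Cu + (-2) = 1−, giving Cu = +1.
Ligands are named alphabetically: azido before phenanthroline.
The complex ion is anionic, so copper takes the -ate form cuprate(I).

ammonium diazido(1,10-phenanthroline)cuprate(I)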